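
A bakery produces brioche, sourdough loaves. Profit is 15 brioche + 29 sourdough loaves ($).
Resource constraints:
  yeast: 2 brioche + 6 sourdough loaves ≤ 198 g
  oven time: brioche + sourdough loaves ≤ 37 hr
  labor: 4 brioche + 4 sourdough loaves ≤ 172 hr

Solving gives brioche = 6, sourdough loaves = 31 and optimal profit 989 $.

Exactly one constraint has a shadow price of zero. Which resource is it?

labor

yeast: 198/198 (binding)
oven time: 37/37 (binding)
labor: 148/172 (slack 24)
By complementary slackness, a constraint with positive slack has shadow price 0 → labor.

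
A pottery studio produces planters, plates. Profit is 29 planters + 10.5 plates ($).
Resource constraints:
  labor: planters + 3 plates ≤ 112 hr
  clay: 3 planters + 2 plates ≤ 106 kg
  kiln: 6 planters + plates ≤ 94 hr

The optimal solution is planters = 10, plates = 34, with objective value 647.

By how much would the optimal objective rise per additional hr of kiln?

4.5

Binding: labor and kiln. Non-binding: clay (8 unused).
Since clay is not tight, its dual is 0.
The binding rows give the dual system: 1·y_labor + 6·y_kiln = 29 and 3·y_labor + 1·y_kiln = 10.5.
→ y_labor = 2 and y_kiln = 4.5.
Shadow price of kiln = 4.5.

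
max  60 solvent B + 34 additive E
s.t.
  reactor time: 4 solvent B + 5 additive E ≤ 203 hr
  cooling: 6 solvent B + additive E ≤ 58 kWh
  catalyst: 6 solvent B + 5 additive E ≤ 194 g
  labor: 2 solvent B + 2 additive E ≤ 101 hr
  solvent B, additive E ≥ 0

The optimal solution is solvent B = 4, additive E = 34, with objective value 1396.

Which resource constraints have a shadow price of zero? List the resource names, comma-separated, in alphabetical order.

labor, reactor time

reactor time: 186/203 (slack 17)
cooling: 58/58 (binding)
catalyst: 194/194 (binding)
labor: 76/101 (slack 25)
By complementary slackness, a constraint with positive slack has shadow price 0 → labor, reactor time.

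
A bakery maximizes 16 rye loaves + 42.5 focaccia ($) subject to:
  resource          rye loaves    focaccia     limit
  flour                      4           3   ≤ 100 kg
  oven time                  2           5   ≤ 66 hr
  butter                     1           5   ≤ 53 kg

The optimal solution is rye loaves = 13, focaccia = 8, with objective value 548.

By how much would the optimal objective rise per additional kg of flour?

0

Check each constraint at x*: flour 76/100 (slack 24); oven time 66/66 (tight); butter 53/53 (tight).
By complementary slackness, y = 0 for the non-binding constraint.
Dual feasibility on the basic columns requires 2·y_oven time + 1·y_butter = 16, 5·y_oven time + 5·y_butter = 42.5.
This yields shadow prices y_oven time = 7.5, y_butter = 1.
Shadow price of flour = 0.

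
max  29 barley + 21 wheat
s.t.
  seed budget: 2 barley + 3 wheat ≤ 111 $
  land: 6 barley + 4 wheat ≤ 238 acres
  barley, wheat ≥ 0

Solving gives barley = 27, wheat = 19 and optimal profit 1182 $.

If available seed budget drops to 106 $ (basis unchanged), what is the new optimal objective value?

Both seed budget and land are binding at x*.
From A_Bᵀ y = c: 2·y_seed budget + 6·y_land = 29; 3·y_seed budget + 4·y_land = 21.
This yields shadow prices y_seed budget = 1, y_land = 4.5.
Δz = y_seed budget·Δb = 1 × (-5) = -5, so new z* = 1182 − 5 = 1177.

1177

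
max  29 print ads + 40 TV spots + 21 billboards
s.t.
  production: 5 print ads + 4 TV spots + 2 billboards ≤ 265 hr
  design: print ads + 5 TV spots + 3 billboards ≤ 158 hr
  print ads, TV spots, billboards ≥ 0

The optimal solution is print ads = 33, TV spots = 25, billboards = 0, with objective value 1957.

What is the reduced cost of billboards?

-1

At the optimum: production uses 265 of 265 (binding); design uses 158 of 158 (binding).
Dual feasibility on the basic columns requires 5·y_production + 1·y_design = 29, 4·y_production + 5·y_design = 40.
Solving: y_production = 5, y_design = 4.
Reduced cost of billboards: c₃ − yᵀa₃ = 21 − (5·2 + 4·3) = 21 − 22 = -1.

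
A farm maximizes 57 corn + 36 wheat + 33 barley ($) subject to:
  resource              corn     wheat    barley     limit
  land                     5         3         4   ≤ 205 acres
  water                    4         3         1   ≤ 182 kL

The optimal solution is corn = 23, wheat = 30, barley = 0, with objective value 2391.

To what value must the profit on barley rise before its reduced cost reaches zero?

Check each constraint at x*: land 205/205 (tight); water 182/182 (tight).
The binding rows give the dual system: 5·y_land + 4·y_water = 57 and 3·y_land + 3·y_water = 36.
→ y_land = 9 and y_water = 3.
barley enters the basis when its profit ≥ yᵀa₃ = 9·4 + 3·1 = 39.

39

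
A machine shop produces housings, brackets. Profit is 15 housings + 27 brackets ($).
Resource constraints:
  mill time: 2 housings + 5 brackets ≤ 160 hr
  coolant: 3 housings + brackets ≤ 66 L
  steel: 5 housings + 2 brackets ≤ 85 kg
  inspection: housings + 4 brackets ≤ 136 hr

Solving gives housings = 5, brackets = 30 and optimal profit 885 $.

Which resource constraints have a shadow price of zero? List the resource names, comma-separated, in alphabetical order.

coolant, inspection

mill time: 160/160 (binding)
coolant: 45/66 (slack 21)
steel: 85/85 (binding)
inspection: 125/136 (slack 11)
By complementary slackness, a constraint with positive slack has shadow price 0 → coolant, inspection.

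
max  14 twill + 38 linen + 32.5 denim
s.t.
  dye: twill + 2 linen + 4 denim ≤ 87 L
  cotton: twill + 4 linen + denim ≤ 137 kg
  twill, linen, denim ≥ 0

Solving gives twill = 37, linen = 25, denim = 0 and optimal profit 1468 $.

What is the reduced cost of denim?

-8.5

Both dye and cotton are binding at x*.
Dual feasibility on the basic columns requires 1·y_dye + 1·y_cotton = 14, 2·y_dye + 4·y_cotton = 38.
Solving: y_dye = 9, y_cotton = 5.
Reduced cost of denim: c₃ − yᵀa₃ = 32.5 − (9·4 + 5·1) = 32.5 − 41 = -8.5.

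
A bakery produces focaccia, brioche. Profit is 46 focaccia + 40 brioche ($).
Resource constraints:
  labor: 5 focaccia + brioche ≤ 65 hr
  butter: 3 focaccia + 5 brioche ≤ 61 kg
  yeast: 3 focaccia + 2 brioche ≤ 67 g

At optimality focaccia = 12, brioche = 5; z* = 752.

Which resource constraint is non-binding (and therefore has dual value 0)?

labor: 65/65 (binding)
butter: 61/61 (binding)
yeast: 46/67 (slack 21)
By complementary slackness, a constraint with positive slack has shadow price 0 → yeast.

yeast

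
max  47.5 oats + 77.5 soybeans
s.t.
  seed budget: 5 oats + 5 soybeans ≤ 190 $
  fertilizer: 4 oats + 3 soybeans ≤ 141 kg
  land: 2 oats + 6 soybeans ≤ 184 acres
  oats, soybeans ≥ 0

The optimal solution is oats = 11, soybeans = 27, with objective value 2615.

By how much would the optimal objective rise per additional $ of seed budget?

6.5

Binding: seed budget and land. Non-binding: fertilizer (16 unused).
By complementary slackness, y = 0 for the non-binding constraint.
From A_Bᵀ y = c: 5·y_seed budget + 2·y_land = 47.5; 5·y_seed budget + 6·y_land = 77.5.
This yields shadow prices y_seed budget = 6.5, y_land = 7.5.
Shadow price of seed budget = 6.5.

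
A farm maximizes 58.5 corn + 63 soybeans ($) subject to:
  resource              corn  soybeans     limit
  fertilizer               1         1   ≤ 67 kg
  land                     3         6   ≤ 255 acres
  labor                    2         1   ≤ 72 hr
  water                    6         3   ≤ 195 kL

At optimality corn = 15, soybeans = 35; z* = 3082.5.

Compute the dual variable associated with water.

6

Check each constraint at x*: fertilizer 50/67 (slack 17); land 255/255 (tight); labor 65/72 (slack 7); water 195/195 (tight).
By complementary slackness, y = 0 for the non-binding constraints.
The binding rows give the dual system: 3·y_land + 6·y_water = 58.5 and 6·y_land + 3·y_water = 63.
→ y_land = 7.5 and y_water = 6.
Shadow price of water = 6.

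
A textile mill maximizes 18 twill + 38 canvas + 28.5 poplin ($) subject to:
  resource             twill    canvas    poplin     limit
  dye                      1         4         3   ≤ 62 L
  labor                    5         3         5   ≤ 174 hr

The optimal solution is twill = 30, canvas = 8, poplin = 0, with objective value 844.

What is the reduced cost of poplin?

-5.5

Check each constraint at x*: dye 62/62 (tight); labor 174/174 (tight).
From A_Bᵀ y = c: 1·y_dye + 5·y_labor = 18; 4·y_dye + 3·y_labor = 38.
This yields shadow prices y_dye = 8, y_labor = 2.
Reduced cost of poplin: c₃ − yᵀa₃ = 28.5 − (8·3 + 2·5) = 28.5 − 34 = -5.5.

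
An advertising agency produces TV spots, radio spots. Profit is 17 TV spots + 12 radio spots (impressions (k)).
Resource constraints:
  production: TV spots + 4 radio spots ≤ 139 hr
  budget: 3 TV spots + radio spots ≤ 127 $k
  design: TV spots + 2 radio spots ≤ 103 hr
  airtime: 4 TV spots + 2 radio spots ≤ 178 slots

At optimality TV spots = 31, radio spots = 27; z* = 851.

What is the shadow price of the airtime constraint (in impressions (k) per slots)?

At the optimum: production uses 139 of 139 (binding); budget uses 120 of 127 (slack = 7); design uses 85 of 103 (slack = 18); airtime uses 178 of 178 (binding).
Slack constraints have shadow price 0 (complementary slackness).
Dual feasibility on the basic columns requires 1·y_production + 4·y_airtime = 17, 4·y_production + 2·y_airtime = 12.
Solving: y_production = 1, y_airtime = 4.
Shadow price of airtime = 4.

4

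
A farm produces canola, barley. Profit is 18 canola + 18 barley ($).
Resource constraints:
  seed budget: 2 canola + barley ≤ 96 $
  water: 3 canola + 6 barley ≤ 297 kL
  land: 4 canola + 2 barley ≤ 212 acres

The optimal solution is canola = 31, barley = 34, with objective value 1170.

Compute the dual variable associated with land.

Binding: seed budget and water. Non-binding: land (20 unused).
Since land is not tight, its dual is 0.
The binding rows give the dual system: 2·y_seed budget + 3·y_water = 18 and 1·y_seed budget + 6·y_water = 18.
This yields shadow prices y_seed budget = 6, y_water = 2.
Shadow price of land = 0.

0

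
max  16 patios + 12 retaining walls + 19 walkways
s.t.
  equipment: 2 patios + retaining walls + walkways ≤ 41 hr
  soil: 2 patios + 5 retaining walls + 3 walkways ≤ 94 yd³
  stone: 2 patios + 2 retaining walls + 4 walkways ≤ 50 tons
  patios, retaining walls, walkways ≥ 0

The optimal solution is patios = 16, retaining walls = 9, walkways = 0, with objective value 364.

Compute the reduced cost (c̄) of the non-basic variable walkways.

-1

Check each constraint at x*: equipment 41/41 (tight); soil 77/94 (slack 17); stone 50/50 (tight).
Slack constraints have shadow price 0 (complementary slackness).
Dual feasibility on the basic columns requires 2·y_equipment + 2·y_stone = 16, 1·y_equipment + 2·y_stone = 12.
→ y_equipment = 4 and y_stone = 4.
Reduced cost of walkways: c₃ − yᵀa₃ = 19 − (4·1 + 4·4) = 19 − 20 = -1.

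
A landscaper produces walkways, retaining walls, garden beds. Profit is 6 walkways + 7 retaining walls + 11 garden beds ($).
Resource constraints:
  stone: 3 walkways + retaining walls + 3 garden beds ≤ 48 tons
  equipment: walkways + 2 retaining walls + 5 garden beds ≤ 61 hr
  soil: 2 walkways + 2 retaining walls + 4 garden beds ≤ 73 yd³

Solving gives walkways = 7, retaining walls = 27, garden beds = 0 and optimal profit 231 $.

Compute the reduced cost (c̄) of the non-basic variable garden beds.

At the optimum: stone uses 48 of 48 (binding); equipment uses 61 of 61 (binding); soil uses 68 of 73 (slack = 5).
Slack constraints have shadow price 0 (complementary slackness).
Dual feasibility on the basic columns requires 3·y_stone + 1·y_equipment = 6, 1·y_stone + 2·y_equipment = 7.
→ y_stone = 1 and y_equipment = 3.
Reduced cost of garden beds: c₃ − yᵀa₃ = 11 − (1·3 + 3·5) = 11 − 18 = -7.

-7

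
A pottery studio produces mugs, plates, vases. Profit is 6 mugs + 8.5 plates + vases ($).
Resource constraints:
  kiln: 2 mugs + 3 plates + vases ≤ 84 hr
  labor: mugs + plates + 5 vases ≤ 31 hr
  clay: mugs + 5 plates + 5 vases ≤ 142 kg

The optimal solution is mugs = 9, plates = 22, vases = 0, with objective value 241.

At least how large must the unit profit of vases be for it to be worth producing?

7.5

Binding: kiln and labor. Non-binding: clay (23 unused).
By complementary slackness, y = 0 for the non-binding constraint.
The binding rows give the dual system: 2·y_kiln + 1·y_labor = 6 and 3·y_kiln + 1·y_labor = 8.5.
Solving: y_kiln = 2.5, y_labor = 1.
vases enters the basis when its profit ≥ yᵀa₃ = 2.5·1 + 1·5 = 7.5.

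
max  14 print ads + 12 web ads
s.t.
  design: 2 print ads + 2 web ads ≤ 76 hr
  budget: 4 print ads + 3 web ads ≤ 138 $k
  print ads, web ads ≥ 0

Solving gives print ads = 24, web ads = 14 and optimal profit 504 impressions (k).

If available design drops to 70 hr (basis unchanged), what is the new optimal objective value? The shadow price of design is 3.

486

Δb = -6, so new z* = 504 + (3)·(-6) = 504 − 18 = 486.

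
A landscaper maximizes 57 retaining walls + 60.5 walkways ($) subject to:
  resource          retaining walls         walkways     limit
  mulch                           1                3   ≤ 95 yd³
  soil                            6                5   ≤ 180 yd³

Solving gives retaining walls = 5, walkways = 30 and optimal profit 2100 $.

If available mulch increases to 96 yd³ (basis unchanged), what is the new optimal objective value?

Both mulch and soil are binding at x*.
Dual feasibility on the basic columns requires 1·y_mulch + 6·y_soil = 57, 3·y_mulch + 5·y_soil = 60.5.
Solving: y_mulch = 6, y_soil = 8.5.
Δz = y_mulch·Δb = 6 × (1) = 6, so new z* = 2100 + 6 = 2106.

2106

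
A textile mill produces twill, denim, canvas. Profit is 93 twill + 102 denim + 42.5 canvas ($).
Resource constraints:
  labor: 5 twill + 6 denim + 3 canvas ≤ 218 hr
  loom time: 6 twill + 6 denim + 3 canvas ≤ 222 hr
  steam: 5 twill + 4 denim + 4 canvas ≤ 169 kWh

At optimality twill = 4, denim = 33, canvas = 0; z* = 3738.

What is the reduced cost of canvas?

-8.5

Binding: labor and loom time. Non-binding: steam (17 unused).
Since steam is not tight, its dual is 0.
Dual feasibility on the basic columns requires 5·y_labor + 6·y_loom time = 93, 6·y_labor + 6·y_loom time = 102.
Solving: y_labor = 9, y_loom time = 8.
Reduced cost of canvas: c₃ − yᵀa₃ = 42.5 − (9·3 + 8·3) = 42.5 − 51 = -8.5.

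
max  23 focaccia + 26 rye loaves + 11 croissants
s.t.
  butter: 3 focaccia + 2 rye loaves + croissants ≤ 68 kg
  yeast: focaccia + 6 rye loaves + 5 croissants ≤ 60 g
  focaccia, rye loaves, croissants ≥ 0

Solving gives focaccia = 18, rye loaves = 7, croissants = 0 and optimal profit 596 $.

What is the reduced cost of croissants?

-6

At the optimum: butter uses 68 of 68 (binding); yeast uses 60 of 60 (binding).
The binding rows give the dual system: 3·y_butter + 1·y_yeast = 23 and 2·y_butter + 6·y_yeast = 26.
→ y_butter = 7 and y_yeast = 2.
Reduced cost of croissants: c₃ − yᵀa₃ = 11 − (7·1 + 2·5) = 11 − 17 = -6.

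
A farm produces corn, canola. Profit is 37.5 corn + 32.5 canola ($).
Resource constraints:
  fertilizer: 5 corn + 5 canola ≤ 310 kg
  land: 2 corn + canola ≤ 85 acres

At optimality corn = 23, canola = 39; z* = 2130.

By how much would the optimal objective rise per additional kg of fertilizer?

5.5

Check each constraint at x*: fertilizer 310/310 (tight); land 85/85 (tight).
Dual feasibility on the basic columns requires 5·y_fertilizer + 2·y_land = 37.5, 5·y_fertilizer + 1·y_land = 32.5.
→ y_fertilizer = 5.5 and y_land = 5.
Shadow price of fertilizer = 5.5.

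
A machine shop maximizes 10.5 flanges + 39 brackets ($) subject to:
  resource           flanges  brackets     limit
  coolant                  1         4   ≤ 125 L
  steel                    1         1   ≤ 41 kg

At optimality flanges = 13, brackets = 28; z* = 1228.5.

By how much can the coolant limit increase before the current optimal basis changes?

39

Binding constraints: coolant, steel. The basis is B = [[1,4],[1,1]] with det -3.
Per unit increase in coolant, x* moves by d = (-0.3333, 0.3333).
The basis stays optimal until flanges reaches 0; allowable increase = 39 L.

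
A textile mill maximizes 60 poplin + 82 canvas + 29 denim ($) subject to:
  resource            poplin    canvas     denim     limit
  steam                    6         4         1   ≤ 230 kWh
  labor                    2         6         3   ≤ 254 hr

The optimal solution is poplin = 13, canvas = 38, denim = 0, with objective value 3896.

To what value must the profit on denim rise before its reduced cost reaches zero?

34

Check each constraint at x*: steam 230/230 (tight); labor 254/254 (tight).
From A_Bᵀ y = c: 6·y_steam + 2·y_labor = 60; 4·y_steam + 6·y_labor = 82.
This yields shadow prices y_steam = 7, y_labor = 9.
denim enters the basis when its profit ≥ yᵀa₃ = 7·1 + 9·3 = 34.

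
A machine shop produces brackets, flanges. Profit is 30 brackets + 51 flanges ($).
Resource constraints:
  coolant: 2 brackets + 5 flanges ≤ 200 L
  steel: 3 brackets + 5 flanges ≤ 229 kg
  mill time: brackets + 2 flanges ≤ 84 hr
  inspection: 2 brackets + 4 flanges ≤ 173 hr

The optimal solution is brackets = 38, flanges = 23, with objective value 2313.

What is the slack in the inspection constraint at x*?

5

inspection used = 2·38 + 4·23 = 168; slack = 173 − 168 = 5.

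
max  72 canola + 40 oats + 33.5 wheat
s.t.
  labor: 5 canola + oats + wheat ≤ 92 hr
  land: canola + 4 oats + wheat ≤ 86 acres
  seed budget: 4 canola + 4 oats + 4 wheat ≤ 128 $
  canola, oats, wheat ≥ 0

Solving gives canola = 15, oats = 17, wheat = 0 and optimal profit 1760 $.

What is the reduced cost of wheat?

At the optimum: labor uses 92 of 92 (binding); land uses 83 of 86 (slack = 3); seed budget uses 128 of 128 (binding).
By complementary slackness, y = 0 for the non-binding constraint.
From A_Bᵀ y = c: 5·y_labor + 4·y_seed budget = 72; 1·y_labor + 4·y_seed budget = 40.
Solving: y_labor = 8, y_seed budget = 8.
Reduced cost of wheat: c₃ − yᵀa₃ = 33.5 − (8·1 + 8·4) = 33.5 − 40 = -6.5.

-6.5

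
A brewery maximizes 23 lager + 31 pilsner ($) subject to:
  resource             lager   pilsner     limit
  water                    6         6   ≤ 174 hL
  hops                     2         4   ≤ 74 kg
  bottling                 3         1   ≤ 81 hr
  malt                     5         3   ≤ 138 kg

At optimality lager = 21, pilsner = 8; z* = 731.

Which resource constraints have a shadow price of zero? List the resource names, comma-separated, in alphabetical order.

bottling, malt

water: 174/174 (binding)
hops: 74/74 (binding)
bottling: 71/81 (slack 10)
malt: 129/138 (slack 9)
By complementary slackness, a constraint with positive slack has shadow price 0 → bottling, malt.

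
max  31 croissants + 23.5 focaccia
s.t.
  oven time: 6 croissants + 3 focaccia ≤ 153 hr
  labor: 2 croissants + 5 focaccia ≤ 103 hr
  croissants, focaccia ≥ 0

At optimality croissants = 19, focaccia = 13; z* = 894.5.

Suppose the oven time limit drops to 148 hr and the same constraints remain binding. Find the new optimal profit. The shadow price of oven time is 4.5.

872

Δb = -5, so new z* = 894.5 + (4.5)·(-5) = 894.5 − 22.5 = 872.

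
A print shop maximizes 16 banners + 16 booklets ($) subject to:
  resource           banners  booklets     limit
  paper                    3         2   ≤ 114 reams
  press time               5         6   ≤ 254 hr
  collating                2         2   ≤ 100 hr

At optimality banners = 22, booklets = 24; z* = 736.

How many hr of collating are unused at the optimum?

8

collating used = 2·22 + 2·24 = 92; slack = 100 − 92 = 8.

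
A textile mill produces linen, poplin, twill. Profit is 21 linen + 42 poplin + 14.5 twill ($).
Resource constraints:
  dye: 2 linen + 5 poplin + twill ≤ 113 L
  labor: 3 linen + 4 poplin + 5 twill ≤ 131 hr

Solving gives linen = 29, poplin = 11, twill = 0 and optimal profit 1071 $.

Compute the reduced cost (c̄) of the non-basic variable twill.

-6.5

At the optimum: dye uses 113 of 113 (binding); labor uses 131 of 131 (binding).
The binding rows give the dual system: 2·y_dye + 3·y_labor = 21 and 5·y_dye + 4·y_labor = 42.
→ y_dye = 6 and y_labor = 3.
Reduced cost of twill: c₃ − yᵀa₃ = 14.5 − (6·1 + 3·5) = 14.5 − 21 = -6.5.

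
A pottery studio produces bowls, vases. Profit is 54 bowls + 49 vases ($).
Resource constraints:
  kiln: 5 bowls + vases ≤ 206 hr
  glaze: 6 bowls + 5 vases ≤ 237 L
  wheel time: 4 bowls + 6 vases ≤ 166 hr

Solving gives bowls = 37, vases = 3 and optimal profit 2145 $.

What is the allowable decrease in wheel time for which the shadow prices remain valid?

8

Binding constraints: glaze, wheel time. The basis is B = [[6,5],[4,6]] with det 16.
Per unit decrease in wheel time, x* moves by d = (0.3125, -0.375).
The basis stays optimal until vases reaches 0; allowable decrease = 8 hr.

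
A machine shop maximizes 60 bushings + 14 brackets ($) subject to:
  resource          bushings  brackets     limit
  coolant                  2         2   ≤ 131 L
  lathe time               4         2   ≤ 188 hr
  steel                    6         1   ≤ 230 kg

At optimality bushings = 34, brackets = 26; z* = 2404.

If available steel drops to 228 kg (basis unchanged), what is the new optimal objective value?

2388

At the optimum: coolant uses 120 of 131 (slack = 11); lathe time uses 188 of 188 (binding); steel uses 230 of 230 (binding).
Slack constraints have shadow price 0 (complementary slackness).
From A_Bᵀ y = c: 4·y_lathe time + 6·y_steel = 60; 2·y_lathe time + 1·y_steel = 14.
→ y_lathe time = 3 and y_steel = 8.
Δz = y_steel·Δb = 8 × (-2) = -16, so new z* = 2404 − 16 = 2388.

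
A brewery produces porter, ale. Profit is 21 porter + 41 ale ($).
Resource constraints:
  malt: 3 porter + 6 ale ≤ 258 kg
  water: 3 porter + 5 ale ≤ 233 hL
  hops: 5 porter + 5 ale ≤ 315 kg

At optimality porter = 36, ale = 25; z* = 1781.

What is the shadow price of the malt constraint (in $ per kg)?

At the optimum: malt uses 258 of 258 (binding); water uses 233 of 233 (binding); hops uses 305 of 315 (slack = 10).
Since hops is not tight, its dual is 0.
Dual feasibility on the basic columns requires 3·y_malt + 3·y_water = 21, 6·y_malt + 5·y_water = 41.
This yields shadow prices y_malt = 6, y_water = 1.
Shadow price of malt = 6.

6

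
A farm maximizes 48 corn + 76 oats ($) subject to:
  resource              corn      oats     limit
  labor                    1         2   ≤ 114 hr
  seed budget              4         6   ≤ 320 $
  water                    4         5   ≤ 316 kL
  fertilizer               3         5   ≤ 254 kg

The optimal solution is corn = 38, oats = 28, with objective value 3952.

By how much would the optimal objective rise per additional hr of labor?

Check each constraint at x*: labor 94/114 (slack 20); seed budget 320/320 (tight); water 292/316 (slack 24); fertilizer 254/254 (tight).
Since labor, water are not tight, their duals are 0.
The binding rows give the dual system: 4·y_seed budget + 3·y_fertilizer = 48 and 6·y_seed budget + 5·y_fertilizer = 76.
Solving: y_seed budget = 6, y_fertilizer = 8.
Shadow price of labor = 0.

0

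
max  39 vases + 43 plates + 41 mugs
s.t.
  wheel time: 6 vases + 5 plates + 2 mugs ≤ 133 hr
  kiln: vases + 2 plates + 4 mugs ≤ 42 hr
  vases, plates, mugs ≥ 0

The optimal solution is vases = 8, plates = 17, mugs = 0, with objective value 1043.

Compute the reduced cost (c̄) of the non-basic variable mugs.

-5

At the optimum: wheel time uses 133 of 133 (binding); kiln uses 42 of 42 (binding).
Dual feasibility on the basic columns requires 6·y_wheel time + 1·y_kiln = 39, 5·y_wheel time + 2·y_kiln = 43.
Solving: y_wheel time = 5, y_kiln = 9.
Reduced cost of mugs: c₃ − yᵀa₃ = 41 − (5·2 + 9·4) = 41 − 46 = -5.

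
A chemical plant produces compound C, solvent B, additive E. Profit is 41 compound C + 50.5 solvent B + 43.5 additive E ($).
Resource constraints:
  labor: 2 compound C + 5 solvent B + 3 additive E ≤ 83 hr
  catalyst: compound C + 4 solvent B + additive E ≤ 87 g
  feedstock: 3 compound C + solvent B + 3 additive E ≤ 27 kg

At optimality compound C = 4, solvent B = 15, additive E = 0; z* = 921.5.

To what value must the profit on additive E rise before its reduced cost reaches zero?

49.5

Binding: labor and feedstock. Non-binding: catalyst (23 unused).
Slack constraints have shadow price 0 (complementary slackness).
Dual feasibility on the basic columns requires 2·y_labor + 3·y_feedstock = 41, 5·y_labor + 1·y_feedstock = 50.5.
This yields shadow prices y_labor = 8.5, y_feedstock = 8.
additive E enters the basis when its profit ≥ yᵀa₃ = 8.5·3 + 8·3 = 49.5.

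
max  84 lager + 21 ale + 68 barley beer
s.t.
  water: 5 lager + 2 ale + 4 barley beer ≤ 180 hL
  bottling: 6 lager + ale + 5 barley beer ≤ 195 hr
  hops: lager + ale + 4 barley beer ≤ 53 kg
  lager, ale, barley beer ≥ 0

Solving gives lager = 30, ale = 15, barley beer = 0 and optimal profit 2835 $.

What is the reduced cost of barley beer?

At the optimum: water uses 180 of 180 (binding); bottling uses 195 of 195 (binding); hops uses 45 of 53 (slack = 8).
Since hops is not tight, its dual is 0.
The binding rows give the dual system: 5·y_water + 6·y_bottling = 84 and 2·y_water + 1·y_bottling = 21.
This yields shadow prices y_water = 6, y_bottling = 9.
Reduced cost of barley beer: c₃ − yᵀa₃ = 68 − (6·4 + 9·5) = 68 − 69 = -1.

-1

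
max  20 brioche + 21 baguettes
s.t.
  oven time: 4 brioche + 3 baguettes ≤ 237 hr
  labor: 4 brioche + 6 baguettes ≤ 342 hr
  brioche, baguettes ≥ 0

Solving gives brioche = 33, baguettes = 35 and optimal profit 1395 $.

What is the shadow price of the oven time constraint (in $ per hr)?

3

Check each constraint at x*: oven time 237/237 (tight); labor 342/342 (tight).
The binding rows give the dual system: 4·y_oven time + 4·y_labor = 20 and 3·y_oven time + 6·y_labor = 21.
This yields shadow prices y_oven time = 3, y_labor = 2.
Shadow price of oven time = 3.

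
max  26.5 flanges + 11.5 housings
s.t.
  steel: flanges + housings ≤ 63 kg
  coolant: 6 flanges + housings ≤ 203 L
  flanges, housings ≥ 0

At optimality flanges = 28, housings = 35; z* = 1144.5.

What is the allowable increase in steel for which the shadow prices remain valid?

140

Binding constraints: steel, coolant. The basis is B = [[1,1],[6,1]] with det -5.
Per unit increase in steel, x* moves by d = (-0.2, 1.2).
The basis stays optimal until flanges reaches 0; allowable increase = 140 kg.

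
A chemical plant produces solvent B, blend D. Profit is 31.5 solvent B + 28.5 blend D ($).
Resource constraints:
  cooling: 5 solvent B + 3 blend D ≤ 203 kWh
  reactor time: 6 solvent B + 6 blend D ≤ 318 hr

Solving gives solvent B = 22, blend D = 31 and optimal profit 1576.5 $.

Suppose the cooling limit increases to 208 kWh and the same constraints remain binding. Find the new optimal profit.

Check each constraint at x*: cooling 203/203 (tight); reactor time 318/318 (tight).
Dual feasibility on the basic columns requires 5·y_cooling + 6·y_reactor time = 31.5, 3·y_cooling + 6·y_reactor time = 28.5.
This yields shadow prices y_cooling = 1.5, y_reactor time = 4.
Δz = y_cooling·Δb = 1.5 × (5) = 7.5, so new z* = 1576.5 + 7.5 = 1584.

1584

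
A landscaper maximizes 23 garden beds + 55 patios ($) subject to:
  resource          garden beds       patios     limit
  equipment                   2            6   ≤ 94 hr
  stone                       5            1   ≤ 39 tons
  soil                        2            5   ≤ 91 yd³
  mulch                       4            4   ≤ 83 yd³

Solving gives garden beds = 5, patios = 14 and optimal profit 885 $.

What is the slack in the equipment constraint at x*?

0

equipment used = 2·5 + 6·14 = 94; slack = 94 − 94 = 0.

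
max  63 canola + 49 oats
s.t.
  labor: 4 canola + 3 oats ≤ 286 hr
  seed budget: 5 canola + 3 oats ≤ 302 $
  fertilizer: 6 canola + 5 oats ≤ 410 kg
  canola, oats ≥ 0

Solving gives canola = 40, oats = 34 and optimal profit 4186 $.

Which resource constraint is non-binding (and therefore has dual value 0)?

labor

labor: 262/286 (slack 24)
seed budget: 302/302 (binding)
fertilizer: 410/410 (binding)
By complementary slackness, a constraint with positive slack has shadow price 0 → labor.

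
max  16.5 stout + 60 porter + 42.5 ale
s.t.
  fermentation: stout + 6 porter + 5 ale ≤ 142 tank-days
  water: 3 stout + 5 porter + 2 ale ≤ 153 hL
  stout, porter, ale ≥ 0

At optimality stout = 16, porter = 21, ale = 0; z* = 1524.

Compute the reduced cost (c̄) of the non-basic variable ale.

-1

Both fermentation and water are binding at x*.
The binding rows give the dual system: 1·y_fermentation + 3·y_water = 16.5 and 6·y_fermentation + 5·y_water = 60.
→ y_fermentation = 7.5 and y_water = 3.
Reduced cost of ale: c₃ − yᵀa₃ = 42.5 − (7.5·5 + 3·2) = 42.5 − 43.5 = -1.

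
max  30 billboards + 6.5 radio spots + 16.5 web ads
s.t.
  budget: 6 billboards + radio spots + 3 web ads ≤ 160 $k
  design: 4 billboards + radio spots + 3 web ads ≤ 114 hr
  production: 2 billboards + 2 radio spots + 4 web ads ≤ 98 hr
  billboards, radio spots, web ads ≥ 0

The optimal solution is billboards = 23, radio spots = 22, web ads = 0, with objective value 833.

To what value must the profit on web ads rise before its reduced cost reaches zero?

19.5

At the optimum: budget uses 160 of 160 (binding); design uses 114 of 114 (binding); production uses 90 of 98 (slack = 8).
Since production is not tight, its dual is 0.
The binding rows give the dual system: 6·y_budget + 4·y_design = 30 and 1·y_budget + 1·y_design = 6.5.
→ y_budget = 2 and y_design = 4.5.
web ads enters the basis when its profit ≥ yᵀa₃ = 2·3 + 4.5·3 = 19.5.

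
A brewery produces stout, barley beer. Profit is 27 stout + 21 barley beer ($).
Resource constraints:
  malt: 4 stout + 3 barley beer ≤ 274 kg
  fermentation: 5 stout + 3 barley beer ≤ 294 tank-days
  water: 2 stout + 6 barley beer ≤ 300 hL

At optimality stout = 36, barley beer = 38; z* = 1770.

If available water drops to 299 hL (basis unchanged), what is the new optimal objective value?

1769

Binding: fermentation and water. Non-binding: malt (16 unused).
Since malt is not tight, its dual is 0.
The binding rows give the dual system: 5·y_fermentation + 2·y_water = 27 and 3·y_fermentation + 6·y_water = 21.
Solving: y_fermentation = 5, y_water = 1.
Δz = y_water·Δb = 1 × (-1) = -1, so new z* = 1770 − 1 = 1769.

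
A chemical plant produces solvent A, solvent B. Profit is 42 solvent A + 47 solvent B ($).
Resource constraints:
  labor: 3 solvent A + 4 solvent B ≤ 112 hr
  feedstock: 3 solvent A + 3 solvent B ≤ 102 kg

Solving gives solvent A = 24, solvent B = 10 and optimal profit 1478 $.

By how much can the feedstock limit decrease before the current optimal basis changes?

Binding constraints: labor, feedstock. The basis is B = [[3,4],[3,3]] with det -3.
Per unit decrease in feedstock, x* moves by d = (-1.3333, 1).
The basis stays optimal until solvent A reaches 0; allowable decrease = 18 kg.

18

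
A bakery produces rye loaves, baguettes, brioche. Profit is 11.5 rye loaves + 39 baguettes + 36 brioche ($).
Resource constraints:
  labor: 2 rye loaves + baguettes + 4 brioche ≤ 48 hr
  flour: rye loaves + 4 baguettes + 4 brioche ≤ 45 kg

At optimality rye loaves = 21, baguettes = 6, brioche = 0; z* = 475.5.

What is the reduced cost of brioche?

-6

At the optimum: labor uses 48 of 48 (binding); flour uses 45 of 45 (binding).
The binding rows give the dual system: 2·y_labor + 1·y_flour = 11.5 and 1·y_labor + 4·y_flour = 39.
Solving: y_labor = 1, y_flour = 9.5.
Reduced cost of brioche: c₃ − yᵀa₃ = 36 − (1·4 + 9.5·4) = 36 − 42 = -6.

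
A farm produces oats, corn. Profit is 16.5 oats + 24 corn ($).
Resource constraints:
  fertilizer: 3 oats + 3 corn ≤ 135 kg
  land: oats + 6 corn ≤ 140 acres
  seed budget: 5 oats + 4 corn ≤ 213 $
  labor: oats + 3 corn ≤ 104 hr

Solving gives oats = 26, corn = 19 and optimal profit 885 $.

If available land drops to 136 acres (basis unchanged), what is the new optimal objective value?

At the optimum: fertilizer uses 135 of 135 (binding); land uses 140 of 140 (binding); seed budget uses 206 of 213 (slack = 7); labor uses 83 of 104 (slack = 21).
Slack constraints have shadow price 0 (complementary slackness).
From A_Bᵀ y = c: 3·y_fertilizer + 1·y_land = 16.5; 3·y_fertilizer + 6·y_land = 24.
Solving: y_fertilizer = 5, y_land = 1.5.
Δz = y_land·Δb = 1.5 × (-4) = -6, so new z* = 885 − 6 = 879.

879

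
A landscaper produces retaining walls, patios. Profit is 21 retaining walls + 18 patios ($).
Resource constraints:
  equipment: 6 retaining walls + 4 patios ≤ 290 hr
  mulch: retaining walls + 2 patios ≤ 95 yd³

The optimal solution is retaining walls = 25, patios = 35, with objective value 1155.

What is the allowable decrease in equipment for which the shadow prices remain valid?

100

Binding constraints: equipment, mulch. The basis is B = [[6,4],[1,2]] with det 8.
Per unit decrease in equipment, x* moves by d = (-0.25, 0.125).
The basis stays optimal until retaining walls reaches 0; allowable decrease = 100 hr.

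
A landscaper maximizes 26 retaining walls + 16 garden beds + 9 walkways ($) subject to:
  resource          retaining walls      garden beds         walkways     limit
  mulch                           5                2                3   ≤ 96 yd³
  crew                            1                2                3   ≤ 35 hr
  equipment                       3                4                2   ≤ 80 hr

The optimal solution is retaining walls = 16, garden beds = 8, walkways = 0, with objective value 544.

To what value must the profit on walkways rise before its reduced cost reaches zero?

At the optimum: mulch uses 96 of 96 (binding); crew uses 32 of 35 (slack = 3); equipment uses 80 of 80 (binding).
Slack constraints have shadow price 0 (complementary slackness).
Dual feasibility on the basic columns requires 5·y_mulch + 3·y_equipment = 26, 2·y_mulch + 4·y_equipment = 16.
This yields shadow prices y_mulch = 4, y_equipment = 2.
walkways enters the basis when its profit ≥ yᵀa₃ = 4·3 + 2·2 = 16.

16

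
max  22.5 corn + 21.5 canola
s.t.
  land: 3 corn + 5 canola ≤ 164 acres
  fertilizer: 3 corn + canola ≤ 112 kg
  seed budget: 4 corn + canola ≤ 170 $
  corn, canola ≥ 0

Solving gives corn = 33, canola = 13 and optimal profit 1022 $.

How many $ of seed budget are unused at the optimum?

25

seed budget used = 4·33 + 1·13 = 145; slack = 170 − 145 = 25.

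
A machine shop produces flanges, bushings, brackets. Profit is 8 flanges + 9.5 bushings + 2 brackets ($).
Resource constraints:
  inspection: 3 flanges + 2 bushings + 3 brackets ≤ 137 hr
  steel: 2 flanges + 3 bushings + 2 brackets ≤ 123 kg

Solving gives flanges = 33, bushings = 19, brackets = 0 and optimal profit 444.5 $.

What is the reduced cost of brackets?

At the optimum: inspection uses 137 of 137 (binding); steel uses 123 of 123 (binding).
The binding rows give the dual system: 3·y_inspection + 2·y_steel = 8 and 2·y_inspection + 3·y_steel = 9.5.
This yields shadow prices y_inspection = 1, y_steel = 2.5.
Reduced cost of brackets: c₃ − yᵀa₃ = 2 − (1·3 + 2.5·2) = 2 − 8 = -6.

-6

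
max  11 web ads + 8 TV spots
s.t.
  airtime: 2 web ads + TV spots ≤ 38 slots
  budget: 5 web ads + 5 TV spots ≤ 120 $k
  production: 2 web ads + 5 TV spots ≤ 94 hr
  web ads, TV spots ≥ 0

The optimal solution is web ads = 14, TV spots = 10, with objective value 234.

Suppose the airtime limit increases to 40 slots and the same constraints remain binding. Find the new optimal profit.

240

Binding: airtime and budget. Non-binding: production (16 unused).
Since production is not tight, its dual is 0.
From A_Bᵀ y = c: 2·y_airtime + 5·y_budget = 11; 1·y_airtime + 5·y_budget = 8.
→ y_airtime = 3 and y_budget = 1.
Δz = y_airtime·Δb = 3 × (2) = 6, so new z* = 234 + 6 = 240.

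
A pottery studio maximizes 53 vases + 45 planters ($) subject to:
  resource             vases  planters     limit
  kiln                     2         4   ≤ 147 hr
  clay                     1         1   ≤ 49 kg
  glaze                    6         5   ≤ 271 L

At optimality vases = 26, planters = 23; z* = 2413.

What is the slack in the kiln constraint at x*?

kiln used = 2·26 + 4·23 = 144; slack = 147 − 144 = 3.

3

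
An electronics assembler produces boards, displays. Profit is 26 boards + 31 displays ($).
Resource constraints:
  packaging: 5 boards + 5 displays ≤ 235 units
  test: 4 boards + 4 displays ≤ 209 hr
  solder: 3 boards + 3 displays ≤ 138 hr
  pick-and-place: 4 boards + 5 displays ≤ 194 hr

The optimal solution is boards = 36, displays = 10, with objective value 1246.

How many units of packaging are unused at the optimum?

packaging used = 5·36 + 5·10 = 230; slack = 235 − 230 = 5.

5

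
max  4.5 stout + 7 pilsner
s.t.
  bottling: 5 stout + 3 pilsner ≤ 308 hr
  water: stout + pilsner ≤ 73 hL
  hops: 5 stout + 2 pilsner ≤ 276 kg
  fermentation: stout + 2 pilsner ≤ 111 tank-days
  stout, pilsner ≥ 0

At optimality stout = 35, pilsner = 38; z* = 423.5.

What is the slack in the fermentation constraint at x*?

fermentation used = 1·35 + 2·38 = 111; slack = 111 − 111 = 0.

0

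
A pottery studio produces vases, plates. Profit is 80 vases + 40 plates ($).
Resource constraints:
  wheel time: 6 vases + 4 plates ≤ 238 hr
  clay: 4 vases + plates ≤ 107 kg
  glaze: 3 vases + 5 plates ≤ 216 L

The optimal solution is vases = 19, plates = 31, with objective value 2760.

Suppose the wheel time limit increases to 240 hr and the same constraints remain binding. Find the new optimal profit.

2776

Check each constraint at x*: wheel time 238/238 (tight); clay 107/107 (tight); glaze 212/216 (slack 4).
By complementary slackness, y = 0 for the non-binding constraint.
Dual feasibility on the basic columns requires 6·y_wheel time + 4·y_clay = 80, 4·y_wheel time + 1·y_clay = 40.
→ y_wheel time = 8 and y_clay = 8.
Δz = y_wheel time·Δb = 8 × (2) = 16, so new z* = 2760 + 16 = 2776.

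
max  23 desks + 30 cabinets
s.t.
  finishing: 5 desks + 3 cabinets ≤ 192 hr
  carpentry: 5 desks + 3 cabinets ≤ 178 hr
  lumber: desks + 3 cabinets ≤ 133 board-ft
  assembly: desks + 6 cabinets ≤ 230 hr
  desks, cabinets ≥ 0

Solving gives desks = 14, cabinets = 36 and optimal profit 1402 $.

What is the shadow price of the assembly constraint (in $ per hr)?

3

Binding: carpentry and assembly. Non-binding: finishing (14 unused), lumber (11 unused).
By complementary slackness, y = 0 for the non-binding constraints.
From A_Bᵀ y = c: 5·y_carpentry + 1·y_assembly = 23; 3·y_carpentry + 6·y_assembly = 30.
This yields shadow prices y_carpentry = 4, y_assembly = 3.
Shadow price of assembly = 3.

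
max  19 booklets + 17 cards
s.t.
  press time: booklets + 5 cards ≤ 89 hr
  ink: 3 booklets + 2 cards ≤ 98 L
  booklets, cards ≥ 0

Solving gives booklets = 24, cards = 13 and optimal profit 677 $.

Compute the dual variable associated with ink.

6

Check each constraint at x*: press time 89/89 (tight); ink 98/98 (tight).
From A_Bᵀ y = c: 1·y_press time + 3·y_ink = 19; 5·y_press time + 2·y_ink = 17.
Solving: y_press time = 1, y_ink = 6.
Shadow price of ink = 6.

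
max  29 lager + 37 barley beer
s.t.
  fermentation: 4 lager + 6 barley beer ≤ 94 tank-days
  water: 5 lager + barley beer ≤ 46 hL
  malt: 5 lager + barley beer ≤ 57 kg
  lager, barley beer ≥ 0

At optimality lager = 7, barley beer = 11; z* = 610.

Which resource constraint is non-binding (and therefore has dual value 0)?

fermentation: 94/94 (binding)
water: 46/46 (binding)
malt: 46/57 (slack 11)
By complementary slackness, a constraint with positive slack has shadow price 0 → malt.

malt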